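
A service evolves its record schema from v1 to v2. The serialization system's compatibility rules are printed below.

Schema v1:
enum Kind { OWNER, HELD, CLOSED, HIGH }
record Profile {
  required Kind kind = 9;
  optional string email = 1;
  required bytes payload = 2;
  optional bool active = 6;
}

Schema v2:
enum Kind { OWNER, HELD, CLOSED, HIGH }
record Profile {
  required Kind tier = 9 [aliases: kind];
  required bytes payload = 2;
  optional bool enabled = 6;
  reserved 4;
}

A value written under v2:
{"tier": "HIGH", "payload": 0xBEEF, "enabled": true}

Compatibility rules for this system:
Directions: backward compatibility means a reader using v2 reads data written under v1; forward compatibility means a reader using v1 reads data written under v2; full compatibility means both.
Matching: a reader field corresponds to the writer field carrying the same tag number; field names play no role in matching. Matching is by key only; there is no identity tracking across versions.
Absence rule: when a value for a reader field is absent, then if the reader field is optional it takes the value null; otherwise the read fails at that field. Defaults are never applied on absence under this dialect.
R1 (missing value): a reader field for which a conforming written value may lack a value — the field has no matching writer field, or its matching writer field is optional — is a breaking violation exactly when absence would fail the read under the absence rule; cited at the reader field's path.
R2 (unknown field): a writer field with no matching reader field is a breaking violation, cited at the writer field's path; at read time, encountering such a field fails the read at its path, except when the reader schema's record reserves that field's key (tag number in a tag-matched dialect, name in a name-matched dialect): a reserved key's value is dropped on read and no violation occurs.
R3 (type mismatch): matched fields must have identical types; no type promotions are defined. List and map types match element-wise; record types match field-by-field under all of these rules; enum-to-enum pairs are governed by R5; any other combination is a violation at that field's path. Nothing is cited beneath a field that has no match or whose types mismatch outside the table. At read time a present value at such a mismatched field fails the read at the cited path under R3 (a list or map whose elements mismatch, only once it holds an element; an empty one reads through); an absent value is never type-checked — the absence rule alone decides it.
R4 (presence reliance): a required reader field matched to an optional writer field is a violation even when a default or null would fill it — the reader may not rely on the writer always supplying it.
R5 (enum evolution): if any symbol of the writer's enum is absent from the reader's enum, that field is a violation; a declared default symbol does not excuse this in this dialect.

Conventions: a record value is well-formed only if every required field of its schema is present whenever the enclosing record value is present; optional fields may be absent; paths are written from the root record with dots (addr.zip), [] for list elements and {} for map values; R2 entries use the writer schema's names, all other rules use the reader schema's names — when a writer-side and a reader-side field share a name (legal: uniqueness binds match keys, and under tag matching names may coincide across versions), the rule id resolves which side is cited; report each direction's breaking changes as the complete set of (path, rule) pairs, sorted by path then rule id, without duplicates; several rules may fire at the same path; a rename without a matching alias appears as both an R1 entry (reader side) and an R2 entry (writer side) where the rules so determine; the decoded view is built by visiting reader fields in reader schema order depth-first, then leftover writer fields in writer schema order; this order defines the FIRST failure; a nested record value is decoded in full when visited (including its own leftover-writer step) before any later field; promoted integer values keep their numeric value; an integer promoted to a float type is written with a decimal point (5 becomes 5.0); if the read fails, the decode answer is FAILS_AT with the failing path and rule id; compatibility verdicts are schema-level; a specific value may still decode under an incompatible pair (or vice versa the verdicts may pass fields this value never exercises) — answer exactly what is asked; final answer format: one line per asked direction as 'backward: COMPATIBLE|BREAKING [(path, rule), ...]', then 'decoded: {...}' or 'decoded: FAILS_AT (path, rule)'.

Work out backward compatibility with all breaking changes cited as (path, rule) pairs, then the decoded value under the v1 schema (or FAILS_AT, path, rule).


backward: BREAKING [(email, R2)]; decoded: {"kind": "HIGH", "email": null, "payload": 0xBEEF, "active": true}

the writer's type comes first in each Profile pair
checking backward for Profile: reader v2 against writer v1:
  tier: Kind -> Kind, writer required; from kind
  payload: bytes -> bytes, writer required; from payload
  enabled: bool -> bool, writer optional; from active
  writer field email has no reader counterpart
  rule R2 violated at email
  => backward: BREAKING (1)
decoding the Profile value with the v1 reader:
  kind := "HIGH" (from writer tier)
  email := null (absent, optional -> null)
  payload := 0xBEEF
  active := true (from writer enabled)
  => decoded: {"kind": "HIGH", "email": null, "payload": 0xBEEF, "active": true}
the rest of the Profile diff is inert for this question:
  renamed field kind to tier in record Profile (alias kind declared on the renamed field) -> triggers nothing under Profile's printed rules — same verdict
  renamed field active to enabled in record Profile -> triggers nothing under Profile's printed rules — same verdict


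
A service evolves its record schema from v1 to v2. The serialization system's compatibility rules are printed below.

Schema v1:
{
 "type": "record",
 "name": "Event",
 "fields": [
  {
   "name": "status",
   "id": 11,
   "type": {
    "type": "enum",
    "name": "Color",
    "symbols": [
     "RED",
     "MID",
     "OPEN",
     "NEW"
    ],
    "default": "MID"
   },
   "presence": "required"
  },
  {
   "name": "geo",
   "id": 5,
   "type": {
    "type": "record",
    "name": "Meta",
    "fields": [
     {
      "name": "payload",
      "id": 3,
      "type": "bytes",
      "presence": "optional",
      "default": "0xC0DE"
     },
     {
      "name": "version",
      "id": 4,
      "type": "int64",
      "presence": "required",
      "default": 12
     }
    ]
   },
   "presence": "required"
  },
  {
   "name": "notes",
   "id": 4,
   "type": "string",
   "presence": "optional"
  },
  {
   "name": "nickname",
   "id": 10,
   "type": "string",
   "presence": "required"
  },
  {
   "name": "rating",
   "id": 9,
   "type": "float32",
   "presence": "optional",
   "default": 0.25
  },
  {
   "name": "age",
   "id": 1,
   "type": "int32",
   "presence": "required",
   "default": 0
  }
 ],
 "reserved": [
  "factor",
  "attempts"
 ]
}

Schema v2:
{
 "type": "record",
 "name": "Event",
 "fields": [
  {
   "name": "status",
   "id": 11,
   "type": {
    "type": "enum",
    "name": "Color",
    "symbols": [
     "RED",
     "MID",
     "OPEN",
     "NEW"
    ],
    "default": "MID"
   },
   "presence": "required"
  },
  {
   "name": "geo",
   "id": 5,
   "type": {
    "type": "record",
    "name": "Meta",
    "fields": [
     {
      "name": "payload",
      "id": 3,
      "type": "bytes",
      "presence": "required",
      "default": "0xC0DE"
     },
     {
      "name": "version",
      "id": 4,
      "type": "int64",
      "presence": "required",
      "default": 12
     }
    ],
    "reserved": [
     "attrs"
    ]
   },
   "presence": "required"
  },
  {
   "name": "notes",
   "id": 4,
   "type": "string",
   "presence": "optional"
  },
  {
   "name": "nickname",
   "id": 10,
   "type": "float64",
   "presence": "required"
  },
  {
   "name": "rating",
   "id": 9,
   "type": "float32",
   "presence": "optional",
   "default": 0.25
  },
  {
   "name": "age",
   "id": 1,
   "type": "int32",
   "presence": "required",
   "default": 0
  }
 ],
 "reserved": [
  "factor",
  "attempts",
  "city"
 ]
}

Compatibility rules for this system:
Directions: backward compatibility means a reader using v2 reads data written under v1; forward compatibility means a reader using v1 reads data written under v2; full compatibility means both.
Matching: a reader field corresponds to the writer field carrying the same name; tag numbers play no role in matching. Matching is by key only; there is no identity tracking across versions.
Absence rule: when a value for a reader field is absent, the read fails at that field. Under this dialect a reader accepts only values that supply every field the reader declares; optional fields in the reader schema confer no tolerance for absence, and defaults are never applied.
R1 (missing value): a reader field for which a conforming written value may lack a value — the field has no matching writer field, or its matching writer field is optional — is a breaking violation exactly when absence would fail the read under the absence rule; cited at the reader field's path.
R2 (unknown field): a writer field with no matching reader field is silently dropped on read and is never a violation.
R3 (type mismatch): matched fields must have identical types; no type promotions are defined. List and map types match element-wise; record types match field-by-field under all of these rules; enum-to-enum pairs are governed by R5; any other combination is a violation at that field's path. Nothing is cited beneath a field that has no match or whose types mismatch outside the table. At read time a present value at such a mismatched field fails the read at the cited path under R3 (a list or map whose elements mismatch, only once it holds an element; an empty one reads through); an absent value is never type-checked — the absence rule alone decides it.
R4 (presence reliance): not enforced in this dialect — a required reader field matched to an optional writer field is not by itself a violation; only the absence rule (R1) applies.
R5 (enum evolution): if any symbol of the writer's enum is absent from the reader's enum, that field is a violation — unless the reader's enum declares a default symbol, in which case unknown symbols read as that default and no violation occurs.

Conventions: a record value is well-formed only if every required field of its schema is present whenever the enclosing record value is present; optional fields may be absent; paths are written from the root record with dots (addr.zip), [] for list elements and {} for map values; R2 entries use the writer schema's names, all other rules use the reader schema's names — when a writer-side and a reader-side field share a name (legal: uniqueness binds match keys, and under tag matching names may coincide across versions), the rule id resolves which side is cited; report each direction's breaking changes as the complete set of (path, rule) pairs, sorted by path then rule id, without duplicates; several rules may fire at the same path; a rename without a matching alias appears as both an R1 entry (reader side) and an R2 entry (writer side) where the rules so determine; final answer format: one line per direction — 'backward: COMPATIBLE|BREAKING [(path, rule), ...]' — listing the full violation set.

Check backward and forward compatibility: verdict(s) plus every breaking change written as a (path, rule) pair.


backward: BREAKING [(geo.payload, R1), (nickname, R3), (notes, R1), (rating, R1)]; forward: BREAKING [(nickname, R3), (notes, R1), (rating, R1)]

in Event below, arrows point writer -> reader
backward analysis of Event with v2 as reader and v1 as writer:
  writer required, Color -> Color: reader status maps from writer status
  writer required, Meta -> Meta: reader geo maps from writer geo
  writer optional, string -> string: reader notes maps from writer notes
  writer required, string -> float64: reader nickname maps from writer nickname
  writer optional, float32 -> float32: reader rating maps from writer rating
  writer required, int32 -> int32: reader age maps from writer age
  writer optional, bytes -> bytes: reader geo.payload maps from writer geo.payload
  writer required, int64 -> int64: reader geo.version maps from writer geo.version
  rule R1 violated at geo.payload
  rule R3 violated at nickname
  rule R1 violated at notes
  rule R1 violated at rating
  backward on Event therefore BREAKING (4)
forward analysis of Event with v1 as reader and v2 as writer:
  writer required, Color -> Color: reader status maps from writer status
  writer required, Meta -> Meta: reader geo maps from writer geo
  writer optional, string -> string: reader notes maps from writer notes
  writer required, float64 -> string: reader nickname maps from writer nickname
  writer optional, float32 -> float32: reader rating maps from writer rating
  writer required, int32 -> int32: reader age maps from writer age
  writer required, bytes -> bytes: reader geo.payload maps from writer geo.payload
  writer required, int64 -> int64: reader geo.version maps from writer geo.version
  rule R3 violated at nickname
  rule R1 violated at notes
  rule R1 violated at rating
  forward on Event therefore BREAKING (3)


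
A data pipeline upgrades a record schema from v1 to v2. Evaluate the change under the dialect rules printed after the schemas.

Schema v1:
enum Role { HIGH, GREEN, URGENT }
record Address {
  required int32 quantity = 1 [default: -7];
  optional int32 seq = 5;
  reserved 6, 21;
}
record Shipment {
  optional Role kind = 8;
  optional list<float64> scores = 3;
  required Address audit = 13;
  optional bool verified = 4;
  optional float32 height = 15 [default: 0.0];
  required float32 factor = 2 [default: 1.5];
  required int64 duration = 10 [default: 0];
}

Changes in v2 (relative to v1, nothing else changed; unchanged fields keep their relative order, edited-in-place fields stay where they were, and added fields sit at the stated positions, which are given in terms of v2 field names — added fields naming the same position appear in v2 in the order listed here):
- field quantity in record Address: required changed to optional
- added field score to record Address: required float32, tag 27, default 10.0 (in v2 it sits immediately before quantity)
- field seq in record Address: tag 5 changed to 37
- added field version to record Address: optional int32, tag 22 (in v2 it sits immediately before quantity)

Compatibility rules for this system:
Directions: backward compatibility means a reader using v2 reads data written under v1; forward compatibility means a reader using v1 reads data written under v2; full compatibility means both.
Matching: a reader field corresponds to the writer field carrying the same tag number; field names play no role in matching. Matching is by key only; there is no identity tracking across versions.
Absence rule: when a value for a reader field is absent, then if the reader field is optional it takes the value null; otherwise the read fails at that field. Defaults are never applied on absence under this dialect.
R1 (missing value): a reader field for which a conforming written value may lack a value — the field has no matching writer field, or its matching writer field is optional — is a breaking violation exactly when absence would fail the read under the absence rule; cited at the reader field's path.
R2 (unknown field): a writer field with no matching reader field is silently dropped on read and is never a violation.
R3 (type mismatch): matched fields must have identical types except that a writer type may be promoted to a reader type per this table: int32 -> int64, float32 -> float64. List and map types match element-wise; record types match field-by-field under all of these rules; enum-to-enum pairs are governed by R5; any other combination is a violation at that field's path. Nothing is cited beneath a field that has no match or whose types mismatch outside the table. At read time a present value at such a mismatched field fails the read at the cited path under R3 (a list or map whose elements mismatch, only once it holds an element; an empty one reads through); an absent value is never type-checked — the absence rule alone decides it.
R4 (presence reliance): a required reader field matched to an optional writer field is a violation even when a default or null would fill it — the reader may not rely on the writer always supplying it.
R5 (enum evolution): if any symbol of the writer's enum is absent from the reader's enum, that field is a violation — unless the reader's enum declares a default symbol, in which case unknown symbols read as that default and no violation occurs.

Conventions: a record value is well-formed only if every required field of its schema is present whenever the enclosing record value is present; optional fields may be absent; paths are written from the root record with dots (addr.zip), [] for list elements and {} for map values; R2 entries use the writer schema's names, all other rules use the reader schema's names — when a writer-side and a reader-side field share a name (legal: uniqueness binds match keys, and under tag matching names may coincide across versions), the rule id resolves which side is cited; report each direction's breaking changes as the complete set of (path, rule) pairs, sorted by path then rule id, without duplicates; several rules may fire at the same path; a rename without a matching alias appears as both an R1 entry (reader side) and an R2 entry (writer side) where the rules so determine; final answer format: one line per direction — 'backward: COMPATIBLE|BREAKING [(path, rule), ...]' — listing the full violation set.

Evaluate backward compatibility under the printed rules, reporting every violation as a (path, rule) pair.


in Shipment below, arrows point writer -> reader
backward pass over Shipment, reader schema v2, writer schema v1:
  kind: Role -> Role, writer optional; from kind
  scores: list<float64> -> list<float64>, writer optional; from scores
  audit: Address -> Address, writer required; from audit
  verified: bool -> bool, writer optional; from verified
  height: float32 -> float32, writer optional; from height
  factor: float32 -> float32, writer required; from factor
  duration: int64 -> int64, writer required; from duration
  audit.score: no writer match
  audit.version: no writer match
  audit.quantity: int32 -> int32, writer required; from audit.quantity
  audit.seq: no writer match
  leftover writer field: audit.seq
  R1 fires at audit.score
  => backward: BREAKING (1)
checking off the Shipment differences that do not matter here:
  field quantity in record Address: required changed to optional -> matters only for Shipment's forward compatibility — outside the asked direction
  field seq in record Address: tag 5 changed to 37 -> no rule fires on it in Shipment's dialect; the asked verdict holds
  added field version to record Address: optional int32, tag 22 (in v2 it sits immediately before quantity) -> no rule fires on it in Shipment's dialect; the asked verdict holds

backward: BREAKING [(audit.score, R1)]


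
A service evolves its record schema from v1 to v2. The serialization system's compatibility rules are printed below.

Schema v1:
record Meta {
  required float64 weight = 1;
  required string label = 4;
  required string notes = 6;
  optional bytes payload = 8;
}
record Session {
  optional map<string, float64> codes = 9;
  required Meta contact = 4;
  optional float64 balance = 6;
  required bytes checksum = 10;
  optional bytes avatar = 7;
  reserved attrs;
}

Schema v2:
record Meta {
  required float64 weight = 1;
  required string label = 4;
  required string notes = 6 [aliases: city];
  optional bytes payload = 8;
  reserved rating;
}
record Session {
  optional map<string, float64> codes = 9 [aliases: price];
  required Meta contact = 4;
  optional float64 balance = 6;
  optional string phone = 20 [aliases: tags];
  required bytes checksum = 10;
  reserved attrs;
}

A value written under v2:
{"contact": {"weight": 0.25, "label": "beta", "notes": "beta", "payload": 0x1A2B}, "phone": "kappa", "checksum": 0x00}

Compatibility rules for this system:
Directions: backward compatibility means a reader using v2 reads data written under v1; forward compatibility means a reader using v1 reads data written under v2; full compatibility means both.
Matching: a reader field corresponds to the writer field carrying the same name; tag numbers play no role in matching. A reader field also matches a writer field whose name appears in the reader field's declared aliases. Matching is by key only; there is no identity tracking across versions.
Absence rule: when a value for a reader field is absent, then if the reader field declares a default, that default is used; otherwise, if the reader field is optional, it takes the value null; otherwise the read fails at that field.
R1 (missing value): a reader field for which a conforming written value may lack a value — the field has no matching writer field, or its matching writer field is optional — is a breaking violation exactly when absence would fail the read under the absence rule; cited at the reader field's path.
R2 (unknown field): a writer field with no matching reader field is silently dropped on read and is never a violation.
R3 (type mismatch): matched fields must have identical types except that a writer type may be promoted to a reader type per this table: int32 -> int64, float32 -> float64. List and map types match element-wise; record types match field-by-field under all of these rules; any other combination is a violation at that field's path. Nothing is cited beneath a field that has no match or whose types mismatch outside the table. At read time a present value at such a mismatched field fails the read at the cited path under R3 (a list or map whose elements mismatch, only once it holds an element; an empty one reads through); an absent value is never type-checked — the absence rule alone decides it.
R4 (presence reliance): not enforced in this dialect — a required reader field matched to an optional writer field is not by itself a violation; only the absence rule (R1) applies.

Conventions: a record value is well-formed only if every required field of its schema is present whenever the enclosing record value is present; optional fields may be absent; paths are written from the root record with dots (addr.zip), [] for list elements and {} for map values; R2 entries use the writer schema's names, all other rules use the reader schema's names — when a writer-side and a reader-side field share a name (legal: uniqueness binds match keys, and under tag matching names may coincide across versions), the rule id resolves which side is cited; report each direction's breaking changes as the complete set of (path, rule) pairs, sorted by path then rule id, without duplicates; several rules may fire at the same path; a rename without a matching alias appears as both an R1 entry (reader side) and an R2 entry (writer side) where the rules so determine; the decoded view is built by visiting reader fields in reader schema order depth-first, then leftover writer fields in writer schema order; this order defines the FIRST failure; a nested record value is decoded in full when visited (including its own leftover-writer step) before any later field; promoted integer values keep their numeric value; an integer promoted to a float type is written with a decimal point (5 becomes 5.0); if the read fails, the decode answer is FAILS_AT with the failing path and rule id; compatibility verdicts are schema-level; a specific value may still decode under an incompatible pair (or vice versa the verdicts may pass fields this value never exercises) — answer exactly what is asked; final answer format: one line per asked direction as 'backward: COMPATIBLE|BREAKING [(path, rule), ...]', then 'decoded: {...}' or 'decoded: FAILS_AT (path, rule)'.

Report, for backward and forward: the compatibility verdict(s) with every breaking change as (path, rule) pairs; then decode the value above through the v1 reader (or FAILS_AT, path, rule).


arrows below run writer -> reader for Session
backward on Session — v2 reading data written by v1:
  map<string, float64> -> map<string, float64>, writer optional: codes aligns to codes
  Meta -> Meta, writer required: contact aligns to contact
  float64 -> float64, writer optional: balance aligns to balance
  phone: no writer-side match
  bytes -> bytes, writer required: checksum aligns to checksum
  writer avatar: unknown to reader
  float64 -> float64, writer required: contact.weight aligns to contact.weight
  string -> string, writer required: contact.label aligns to contact.label
  string -> string, writer required: contact.notes aligns to contact.notes
  bytes -> bytes, writer optional: contact.payload aligns to contact.payload
  => backward: COMPATIBLE
forward on Session — v1 reading data written by v2:
  map<string, float64> -> map<string, float64>, writer optional: codes aligns to codes
  Meta -> Meta, writer required: contact aligns to contact
  float64 -> float64, writer optional: balance aligns to balance
  bytes -> bytes, writer required: checksum aligns to checksum
  avatar: no writer-side match
  writer phone: unknown to reader
  float64 -> float64, writer required: contact.weight aligns to contact.weight
  string -> string, writer required: contact.label aligns to contact.label
  string -> string, writer required: contact.notes aligns to contact.notes
  bytes -> bytes, writer optional: contact.payload aligns to contact.payload
  => forward: COMPATIBLE
decoding the Session value with the v1 reader:
  codes := null (missing; optional => null)
  contact.weight := 0.25
  contact.label := "beta"
  contact.notes := "beta"
  contact.payload := 0x1A2B
  balance := null (missing; optional => null)
  checksum := 0x00
  avatar := null (missing; optional => null)
  writer phone: no reader field; dropped
  => decoded: {"codes": null, "contact": {"weight": 0.25, "label": "beta", "notes": "beta", "payload": 0x1A2B}, "balance": null, "checksum": 0x00, "avatar": null}

backward: COMPATIBLE []; forward: COMPATIBLE []; decoded: {"codes": null, "contact": {"weight": 0.25, "label": "beta", "notes": "beta", "payload": 0x1A2B}, "balance": null, "checksum": 0x00, "avatar": null}


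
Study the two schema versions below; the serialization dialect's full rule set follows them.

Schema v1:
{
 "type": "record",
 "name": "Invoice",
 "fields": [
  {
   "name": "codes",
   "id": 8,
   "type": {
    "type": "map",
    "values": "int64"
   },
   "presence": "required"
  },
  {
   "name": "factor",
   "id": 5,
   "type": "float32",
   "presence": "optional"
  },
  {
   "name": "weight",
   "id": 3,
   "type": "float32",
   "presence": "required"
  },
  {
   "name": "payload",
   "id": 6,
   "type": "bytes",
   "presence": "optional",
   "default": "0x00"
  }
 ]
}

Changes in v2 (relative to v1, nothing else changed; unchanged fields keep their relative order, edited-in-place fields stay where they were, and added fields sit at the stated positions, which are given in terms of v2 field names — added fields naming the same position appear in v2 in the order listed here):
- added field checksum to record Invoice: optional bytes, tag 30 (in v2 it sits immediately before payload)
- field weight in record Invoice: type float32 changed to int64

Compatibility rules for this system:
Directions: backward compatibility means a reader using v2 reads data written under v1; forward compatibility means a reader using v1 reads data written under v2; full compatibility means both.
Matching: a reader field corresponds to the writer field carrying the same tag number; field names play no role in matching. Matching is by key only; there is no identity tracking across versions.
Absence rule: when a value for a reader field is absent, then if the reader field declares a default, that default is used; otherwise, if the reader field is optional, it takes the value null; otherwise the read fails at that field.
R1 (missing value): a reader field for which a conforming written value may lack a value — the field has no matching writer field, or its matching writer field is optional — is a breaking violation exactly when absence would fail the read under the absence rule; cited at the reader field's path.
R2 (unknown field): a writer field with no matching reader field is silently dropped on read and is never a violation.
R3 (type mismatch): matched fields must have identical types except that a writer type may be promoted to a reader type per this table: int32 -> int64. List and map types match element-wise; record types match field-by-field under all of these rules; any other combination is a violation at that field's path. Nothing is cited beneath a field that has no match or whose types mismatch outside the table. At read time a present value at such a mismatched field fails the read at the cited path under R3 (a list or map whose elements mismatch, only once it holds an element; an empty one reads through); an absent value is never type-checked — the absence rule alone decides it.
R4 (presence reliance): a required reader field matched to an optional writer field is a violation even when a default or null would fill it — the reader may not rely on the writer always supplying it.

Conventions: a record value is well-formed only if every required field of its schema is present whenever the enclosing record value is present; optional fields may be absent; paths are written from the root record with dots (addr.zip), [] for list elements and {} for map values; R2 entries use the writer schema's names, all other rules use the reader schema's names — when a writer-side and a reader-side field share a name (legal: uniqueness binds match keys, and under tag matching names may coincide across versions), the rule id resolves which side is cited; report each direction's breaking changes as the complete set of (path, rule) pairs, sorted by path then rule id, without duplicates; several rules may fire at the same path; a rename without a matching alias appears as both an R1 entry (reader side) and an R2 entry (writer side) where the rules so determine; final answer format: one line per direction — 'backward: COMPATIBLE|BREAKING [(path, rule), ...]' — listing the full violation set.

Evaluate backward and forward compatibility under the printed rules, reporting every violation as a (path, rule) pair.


backward: BREAKING [(weight, R3)]; forward: BREAKING [(weight, R3)]

the writer's type comes first in each Invoice pair
backward on Invoice — v2 reading data written by v1:
  codes: map<string, int64> -> map<string, int64>, writer required; from codes
  factor: float32 -> float32, writer optional; from factor
  weight: float32 -> int64, writer required; from weight
  checksum: no writer-side match
  payload: bytes -> bytes, writer optional; from payload
  rule R3 violated at weight
  => backward: BREAKING (1)
forward on Invoice — v1 reading data written by v2:
  codes: map<string, int64> -> map<string, int64>, writer required; from codes
  factor: float32 -> float32, writer optional; from factor
  weight: int64 -> float32, writer required; from weight
  payload: bytes -> bytes, writer optional; from payload
  writer checksum: unknown to reader
  rule R3 violated at weight
  => forward: BREAKING (1)


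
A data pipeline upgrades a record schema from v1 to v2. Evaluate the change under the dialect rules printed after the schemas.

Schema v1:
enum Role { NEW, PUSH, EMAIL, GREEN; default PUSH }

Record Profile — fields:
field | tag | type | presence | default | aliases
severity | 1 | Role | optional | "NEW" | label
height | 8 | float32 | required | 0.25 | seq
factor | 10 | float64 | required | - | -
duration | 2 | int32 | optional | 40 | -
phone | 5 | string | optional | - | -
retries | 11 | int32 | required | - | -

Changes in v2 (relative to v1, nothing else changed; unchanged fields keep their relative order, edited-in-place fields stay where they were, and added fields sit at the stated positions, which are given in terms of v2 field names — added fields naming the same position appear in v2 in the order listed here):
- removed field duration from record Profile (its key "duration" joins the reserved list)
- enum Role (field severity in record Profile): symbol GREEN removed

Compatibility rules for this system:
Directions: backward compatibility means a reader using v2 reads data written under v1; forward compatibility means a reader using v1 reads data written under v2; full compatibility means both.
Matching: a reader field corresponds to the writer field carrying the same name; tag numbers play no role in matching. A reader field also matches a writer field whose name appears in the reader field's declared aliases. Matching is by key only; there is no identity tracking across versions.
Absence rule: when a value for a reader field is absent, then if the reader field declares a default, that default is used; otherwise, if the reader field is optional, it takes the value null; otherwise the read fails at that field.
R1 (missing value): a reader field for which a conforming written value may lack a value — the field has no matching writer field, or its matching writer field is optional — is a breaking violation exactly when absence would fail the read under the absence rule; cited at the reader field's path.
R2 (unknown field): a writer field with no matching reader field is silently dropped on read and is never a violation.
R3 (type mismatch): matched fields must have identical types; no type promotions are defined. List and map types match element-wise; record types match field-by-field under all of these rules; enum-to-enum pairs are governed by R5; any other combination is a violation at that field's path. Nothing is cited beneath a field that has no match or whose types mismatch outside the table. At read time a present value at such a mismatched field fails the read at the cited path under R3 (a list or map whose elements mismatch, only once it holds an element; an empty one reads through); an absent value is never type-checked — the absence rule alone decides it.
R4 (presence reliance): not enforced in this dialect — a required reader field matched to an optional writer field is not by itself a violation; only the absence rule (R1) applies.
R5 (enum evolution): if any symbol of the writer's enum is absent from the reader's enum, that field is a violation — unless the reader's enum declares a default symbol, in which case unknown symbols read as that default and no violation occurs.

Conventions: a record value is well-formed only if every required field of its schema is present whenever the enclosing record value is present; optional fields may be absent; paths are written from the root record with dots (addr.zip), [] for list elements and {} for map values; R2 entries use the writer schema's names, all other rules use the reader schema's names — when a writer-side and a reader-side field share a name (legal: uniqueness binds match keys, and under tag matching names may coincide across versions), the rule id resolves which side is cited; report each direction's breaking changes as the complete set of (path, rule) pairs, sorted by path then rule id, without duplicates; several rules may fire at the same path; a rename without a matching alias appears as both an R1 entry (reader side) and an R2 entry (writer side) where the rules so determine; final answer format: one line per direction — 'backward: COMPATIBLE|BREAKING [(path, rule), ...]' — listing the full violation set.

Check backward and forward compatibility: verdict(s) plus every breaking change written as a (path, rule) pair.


backward: COMPATIBLE []; forward: COMPATIBLE []

the writer's type comes first in each Profile pair
backward analysis of Profile with v2 as reader and v1 as writer:
  severity <- severity (Role -> Role, writer optional)
  height <- height (float32 -> float32, writer required)
  factor <- factor (float64 -> float64, writer required)
  phone <- phone (string -> string, writer optional)
  retries <- retries (int32 -> int32, writer required)
  duration (writer side), unknown to reader
  => backward verdict for Profile: COMPATIBLE, no violations
forward analysis of Profile with v1 as reader and v2 as writer:
  severity <- severity (Role -> Role, writer optional)
  height <- height (float32 -> float32, writer required)
  factor <- factor (float64 -> float64, writer required)
  duration: no writer-side match
  phone <- phone (string -> string, writer optional)
  retries <- retries (int32 -> int32, writer required)
  => forward verdict for Profile: COMPATIBLE, no violations


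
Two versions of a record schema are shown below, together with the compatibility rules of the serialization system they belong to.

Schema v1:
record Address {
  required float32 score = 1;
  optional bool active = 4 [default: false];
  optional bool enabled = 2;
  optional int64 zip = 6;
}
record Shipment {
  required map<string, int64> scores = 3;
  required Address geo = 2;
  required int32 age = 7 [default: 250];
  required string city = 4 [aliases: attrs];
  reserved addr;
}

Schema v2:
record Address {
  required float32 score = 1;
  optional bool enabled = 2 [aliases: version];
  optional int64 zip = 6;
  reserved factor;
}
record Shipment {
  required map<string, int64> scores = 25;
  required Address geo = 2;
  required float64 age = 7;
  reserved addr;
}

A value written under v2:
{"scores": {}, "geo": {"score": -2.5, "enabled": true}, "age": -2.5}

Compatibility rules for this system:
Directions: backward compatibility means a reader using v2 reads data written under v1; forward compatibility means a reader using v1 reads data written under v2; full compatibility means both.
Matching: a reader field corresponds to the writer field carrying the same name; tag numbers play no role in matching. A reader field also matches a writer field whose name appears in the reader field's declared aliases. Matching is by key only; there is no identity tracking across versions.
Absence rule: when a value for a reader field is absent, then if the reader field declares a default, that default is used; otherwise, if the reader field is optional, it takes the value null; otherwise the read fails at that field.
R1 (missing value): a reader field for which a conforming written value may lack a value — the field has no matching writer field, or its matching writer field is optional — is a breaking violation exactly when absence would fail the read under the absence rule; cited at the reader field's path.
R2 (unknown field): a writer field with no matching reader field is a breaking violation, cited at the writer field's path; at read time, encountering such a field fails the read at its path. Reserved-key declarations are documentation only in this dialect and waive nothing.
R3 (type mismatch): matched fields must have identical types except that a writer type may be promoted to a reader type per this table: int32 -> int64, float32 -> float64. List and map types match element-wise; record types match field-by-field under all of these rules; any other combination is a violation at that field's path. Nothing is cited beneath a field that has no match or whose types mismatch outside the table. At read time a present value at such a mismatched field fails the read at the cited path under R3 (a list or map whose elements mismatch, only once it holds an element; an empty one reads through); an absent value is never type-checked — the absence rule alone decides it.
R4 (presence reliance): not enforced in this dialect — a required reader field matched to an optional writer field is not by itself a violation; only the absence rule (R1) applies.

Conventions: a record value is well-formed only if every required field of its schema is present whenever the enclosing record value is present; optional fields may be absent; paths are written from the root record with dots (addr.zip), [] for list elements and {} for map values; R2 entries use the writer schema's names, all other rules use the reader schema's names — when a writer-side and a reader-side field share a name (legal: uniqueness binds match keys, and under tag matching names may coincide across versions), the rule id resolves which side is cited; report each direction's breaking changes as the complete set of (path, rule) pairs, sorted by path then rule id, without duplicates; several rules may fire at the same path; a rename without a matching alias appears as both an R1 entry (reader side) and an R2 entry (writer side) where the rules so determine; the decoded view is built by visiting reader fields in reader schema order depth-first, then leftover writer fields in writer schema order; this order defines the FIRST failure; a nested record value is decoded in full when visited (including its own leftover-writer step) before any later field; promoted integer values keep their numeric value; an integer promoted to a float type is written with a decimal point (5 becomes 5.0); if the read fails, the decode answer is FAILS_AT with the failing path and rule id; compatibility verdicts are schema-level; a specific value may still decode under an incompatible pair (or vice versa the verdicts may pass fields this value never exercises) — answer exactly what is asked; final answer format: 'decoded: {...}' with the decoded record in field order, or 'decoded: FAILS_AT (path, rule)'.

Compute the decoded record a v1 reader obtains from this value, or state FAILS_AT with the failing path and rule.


each type pair in Shipment: writer, then reader
migrating the Shipment value to v1:
  scores := {}
  geo.score := -2.5
  geo.active := false (no value, default fills)
  geo.enabled := true
  geo.zip := null (not supplied -> null)
  read fails at age under R3
  => FAILS_AT (age, R3)
the other Shipment changes do not affect what is asked:
  removed field city from record Shipment -> a verdict-level change on Shipment — the shown value reads the same
  field scores in record Shipment: tag 3 changed to 25 -> fires no rule on Shipment under this dialect and leaves the result unchanged
  removed field active from record Address -> a verdict-level change on Shipment — the shown value reads the same

decoded: FAILS_AT (age, R3)
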